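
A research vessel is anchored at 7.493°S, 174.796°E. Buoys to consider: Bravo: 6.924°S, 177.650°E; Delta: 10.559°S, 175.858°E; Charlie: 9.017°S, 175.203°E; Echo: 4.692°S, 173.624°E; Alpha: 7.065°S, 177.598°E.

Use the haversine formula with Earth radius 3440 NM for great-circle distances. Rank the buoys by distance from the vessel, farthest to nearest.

Computing each great-circle distance from 7.493°S, 174.796°E:
Delta 10.559°S, 175.858°E: 194.6 NM
Echo 4.692°S, 173.624°E: 182.1 NM
Bravo 6.924°S, 177.650°E: 173.4 NM
Alpha 7.065°S, 177.598°E: 168.8 NM
Charlie 9.017°S, 175.203°E: 94.6 NM

Delta, Echo, Bravo, Alpha, Charlie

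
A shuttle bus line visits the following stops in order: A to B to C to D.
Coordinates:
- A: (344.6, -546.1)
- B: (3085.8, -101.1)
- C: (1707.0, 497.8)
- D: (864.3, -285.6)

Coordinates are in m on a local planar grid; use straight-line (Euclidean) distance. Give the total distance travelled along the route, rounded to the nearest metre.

Leg distances:
A→B: 2777.1 m  (cumulative 2777.1 m)
B→C: 1503.3 m  (cumulative 4280.3 m)
C→D: 1150.6 m  (cumulative 5430.9 m)
Total route length ≈ 5431 m.

5431 m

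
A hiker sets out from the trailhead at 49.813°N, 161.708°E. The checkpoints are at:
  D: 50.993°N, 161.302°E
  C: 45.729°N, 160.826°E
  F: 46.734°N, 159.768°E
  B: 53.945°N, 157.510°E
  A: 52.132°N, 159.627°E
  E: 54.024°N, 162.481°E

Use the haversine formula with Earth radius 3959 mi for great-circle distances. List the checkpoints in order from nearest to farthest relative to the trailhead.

D, A, F, C, E, B

Computing each great-circle distance from 49.813°N, 161.708°E:
D 50.993°N, 161.302°E: 83.5 mi
A 52.132°N, 159.627°E: 184.0 mi
F 46.734°N, 159.768°E: 230.7 mi
C 45.729°N, 160.826°E: 285.1 mi
E 54.024°N, 162.481°E: 292.8 mi
B 53.945°N, 157.510°E: 336.9 mi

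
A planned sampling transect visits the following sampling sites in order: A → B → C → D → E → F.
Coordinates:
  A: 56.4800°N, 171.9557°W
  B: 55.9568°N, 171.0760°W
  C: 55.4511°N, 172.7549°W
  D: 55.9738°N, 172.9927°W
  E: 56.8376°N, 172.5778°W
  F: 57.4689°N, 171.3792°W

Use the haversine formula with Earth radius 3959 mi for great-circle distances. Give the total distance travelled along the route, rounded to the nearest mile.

285 mi

Leg distances:
A→B: 49.5 mi  (cumulative 49.5 mi)
B→C: 74.1 mi  (cumulative 123.6 mi)
C→D: 37.3 mi  (cumulative 160.9 mi)
D→E: 61.8 mi  (cumulative 222.6 mi)
E→F: 62.6 mi  (cumulative 285.3 mi)
Total route length ≈ 285 mi.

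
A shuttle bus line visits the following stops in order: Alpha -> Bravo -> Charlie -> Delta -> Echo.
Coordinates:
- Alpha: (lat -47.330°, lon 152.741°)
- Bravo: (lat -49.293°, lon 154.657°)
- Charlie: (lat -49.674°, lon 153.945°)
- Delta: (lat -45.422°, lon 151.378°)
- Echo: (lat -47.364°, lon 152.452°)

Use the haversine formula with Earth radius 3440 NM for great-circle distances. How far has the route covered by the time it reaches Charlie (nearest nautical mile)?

176 NM

Leg distances:
Alpha→Bravo: 140.5 NM  (cumulative 140.5 NM)
Bravo→Charlie: 36.0 NM  (cumulative 176.5 NM)
Cumulative distance at Charlie ≈ 176 NM.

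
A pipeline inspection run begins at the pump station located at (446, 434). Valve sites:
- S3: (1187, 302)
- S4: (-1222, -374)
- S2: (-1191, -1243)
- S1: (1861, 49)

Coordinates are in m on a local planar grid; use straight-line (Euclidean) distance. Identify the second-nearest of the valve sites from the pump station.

S1

Distance to each, sorted:
S3: 752.7 m
S1: 1466.4 m
S4: 1853.4 m
S2: 2343.5 m
The second-nearest is S1 at 1466.4 m.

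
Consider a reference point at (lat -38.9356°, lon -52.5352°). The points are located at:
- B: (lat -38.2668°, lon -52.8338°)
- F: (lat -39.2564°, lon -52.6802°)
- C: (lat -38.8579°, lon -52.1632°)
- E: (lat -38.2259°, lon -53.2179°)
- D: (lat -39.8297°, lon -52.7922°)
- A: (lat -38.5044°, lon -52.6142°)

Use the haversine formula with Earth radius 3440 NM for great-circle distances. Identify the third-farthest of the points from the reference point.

Distance to each, sorted:
D: 55.0 NM
E: 53.3 NM
B: 42.5 NM
A: 26.2 NM
F: 20.4 NM
C: 18.0 NM
The third-farthest is B at 42.5 NM.

B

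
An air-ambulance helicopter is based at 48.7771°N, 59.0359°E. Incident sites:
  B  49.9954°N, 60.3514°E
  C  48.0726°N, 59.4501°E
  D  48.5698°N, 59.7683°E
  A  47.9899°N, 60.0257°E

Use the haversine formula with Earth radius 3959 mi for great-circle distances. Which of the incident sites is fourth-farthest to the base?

Distance to each, sorted:
B: 102.9 mi
A: 70.9 mi
C: 52.3 mi
D: 36.4 mi
The fourth-farthest is D at 36.4 mi.

D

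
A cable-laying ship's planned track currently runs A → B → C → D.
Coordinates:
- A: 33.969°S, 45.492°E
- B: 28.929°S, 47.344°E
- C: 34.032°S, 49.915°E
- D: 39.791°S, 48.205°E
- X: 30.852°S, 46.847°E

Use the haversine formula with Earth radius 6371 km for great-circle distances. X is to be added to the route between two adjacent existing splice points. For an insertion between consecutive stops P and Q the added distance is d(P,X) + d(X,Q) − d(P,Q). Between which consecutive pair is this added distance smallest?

between A and B

Added distance for inserting X between each consecutive pair:
A–B: 1.0 km
B–C: 57.5 km
C–D: 799.3 km
Smallest added distance is 1.0 km, inserting between A and B.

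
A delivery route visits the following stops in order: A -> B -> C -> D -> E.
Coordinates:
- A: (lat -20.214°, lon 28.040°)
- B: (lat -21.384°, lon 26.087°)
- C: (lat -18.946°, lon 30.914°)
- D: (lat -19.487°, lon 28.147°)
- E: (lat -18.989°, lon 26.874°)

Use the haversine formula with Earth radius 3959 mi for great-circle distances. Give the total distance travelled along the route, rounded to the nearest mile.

780 mi

Leg distances:
A→B: 149.8 mi  (cumulative 149.8 mi)
B→C: 355.5 mi  (cumulative 505.3 mi)
C→D: 184.4 mi  (cumulative 689.7 mi)
D→E: 89.9 mi  (cumulative 779.6 mi)
Total route length ≈ 780 mi.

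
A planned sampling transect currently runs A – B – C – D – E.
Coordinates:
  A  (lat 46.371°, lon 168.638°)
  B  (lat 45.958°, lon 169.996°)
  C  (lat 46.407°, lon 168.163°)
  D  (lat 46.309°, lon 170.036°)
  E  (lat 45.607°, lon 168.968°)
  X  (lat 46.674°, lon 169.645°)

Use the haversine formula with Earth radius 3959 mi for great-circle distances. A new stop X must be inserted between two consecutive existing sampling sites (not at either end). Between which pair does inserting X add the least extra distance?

between C and D

Added distance for inserting X between each consecutive pair:
A–B: 33.5 mi
B–C: 32.0 mi
C–D: 14.6 mi
D–E: 41.3 mi
Smallest added distance is 14.6 mi, inserting between C and D.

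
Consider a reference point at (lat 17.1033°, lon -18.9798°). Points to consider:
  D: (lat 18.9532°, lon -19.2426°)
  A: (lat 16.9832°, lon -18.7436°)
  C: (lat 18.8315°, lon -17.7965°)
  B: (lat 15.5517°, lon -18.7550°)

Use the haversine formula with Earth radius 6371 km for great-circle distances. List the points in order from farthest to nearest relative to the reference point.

C, D, B, A

Computing each great-circle distance from (lat 17.1033°, lon -18.9798°):
C (lat 18.8315°, lon -17.7965°): 229.3 km
D (lat 18.9532°, lon -19.2426°): 207.6 km
B (lat 15.5517°, lon -18.7550°): 174.2 km
A (lat 16.9832°, lon -18.7436°): 28.4 km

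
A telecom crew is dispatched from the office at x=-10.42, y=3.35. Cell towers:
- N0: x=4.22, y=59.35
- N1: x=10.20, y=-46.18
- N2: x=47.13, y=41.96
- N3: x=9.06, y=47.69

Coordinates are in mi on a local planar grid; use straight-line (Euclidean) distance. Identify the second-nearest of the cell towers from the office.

N1

Distance to each, sorted:
N3: 48.4 mi
N1: 53.7 mi
N0: 57.9 mi
N2: 69.3 mi
The second-nearest is N1 at 53.7 mi.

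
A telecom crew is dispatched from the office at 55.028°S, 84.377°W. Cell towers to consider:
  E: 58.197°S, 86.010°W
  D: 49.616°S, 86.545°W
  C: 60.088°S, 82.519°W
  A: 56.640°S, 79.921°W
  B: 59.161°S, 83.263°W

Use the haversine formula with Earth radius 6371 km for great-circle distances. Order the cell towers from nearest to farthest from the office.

Computing each great-circle distance from 55.028°S, 84.377°W:
A 56.640°S, 79.921°W: 330.9 km
E 58.197°S, 86.010°W: 366.2 km
B 59.161°S, 83.263°W: 464.5 km
C 60.088°S, 82.519°W: 573.4 km
D 49.616°S, 86.545°W: 619.5 km

A, E, B, C, D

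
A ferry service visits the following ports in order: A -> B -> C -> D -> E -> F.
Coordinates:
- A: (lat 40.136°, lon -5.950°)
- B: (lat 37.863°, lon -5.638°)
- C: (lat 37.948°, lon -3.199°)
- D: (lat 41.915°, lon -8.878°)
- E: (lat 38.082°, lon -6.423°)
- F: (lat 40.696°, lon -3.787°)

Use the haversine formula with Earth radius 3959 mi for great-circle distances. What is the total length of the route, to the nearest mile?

Leg distances:
A→B: 157.9 mi  (cumulative 157.9 mi)
B→C: 133.1 mi  (cumulative 291.0 mi)
C→D: 406.9 mi  (cumulative 697.9 mi)
D→E: 295.0 mi  (cumulative 992.9 mi)
E→F: 229.0 mi  (cumulative 1221.9 mi)
Total route length ≈ 1222 mi.

1222 mi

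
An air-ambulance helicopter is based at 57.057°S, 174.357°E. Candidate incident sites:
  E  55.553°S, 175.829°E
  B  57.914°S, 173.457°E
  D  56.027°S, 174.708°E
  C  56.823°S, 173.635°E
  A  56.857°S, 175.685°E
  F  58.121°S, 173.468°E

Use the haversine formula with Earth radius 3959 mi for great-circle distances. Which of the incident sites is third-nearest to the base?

Distances from the base (57.057°S, 174.357°E):
C: 31.7 mi
A: 51.9 mi
B: 68.0 mi
D: 72.4 mi
F: 80.6 mi
E: 118.2 mi
The third-nearest is B at 68.0 mi.

B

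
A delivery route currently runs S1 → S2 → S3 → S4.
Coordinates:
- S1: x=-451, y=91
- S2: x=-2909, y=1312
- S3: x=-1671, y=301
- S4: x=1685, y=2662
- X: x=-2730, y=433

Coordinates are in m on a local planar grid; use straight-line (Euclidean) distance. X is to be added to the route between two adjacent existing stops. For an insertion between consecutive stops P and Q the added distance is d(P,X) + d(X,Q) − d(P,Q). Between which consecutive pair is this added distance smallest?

between S2 and S3

Added distance for inserting X between each consecutive pair:
S1–S2: 457.0 m
S2–S3: 365.9 m
S3–S4: 1909.7 m
Smallest added distance is 365.9 m, inserting between S2 and S3.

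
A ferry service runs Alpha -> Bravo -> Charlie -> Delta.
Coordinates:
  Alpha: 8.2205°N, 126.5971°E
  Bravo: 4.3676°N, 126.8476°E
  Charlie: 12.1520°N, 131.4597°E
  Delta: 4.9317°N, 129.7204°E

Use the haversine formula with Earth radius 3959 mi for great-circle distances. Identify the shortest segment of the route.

Alpha–Bravo

Leg distances:
Alpha→Bravo: 266.8 mi
Bravo→Charlie: 623.4 mi
Charlie→Delta: 512.8 mi
The shortest leg is Alpha–Bravo at 266.8 mi.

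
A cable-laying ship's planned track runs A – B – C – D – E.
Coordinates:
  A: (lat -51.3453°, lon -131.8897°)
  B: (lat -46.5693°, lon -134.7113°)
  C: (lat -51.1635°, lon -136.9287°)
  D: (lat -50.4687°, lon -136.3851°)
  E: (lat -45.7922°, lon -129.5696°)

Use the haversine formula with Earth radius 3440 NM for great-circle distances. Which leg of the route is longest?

Leg distances:
A→B: 307.5 NM
B→C: 289.4 NM
C→D: 46.5 NM
D→E: 391.4 NM
The longest leg is D–E at 391.4 NM.

D–E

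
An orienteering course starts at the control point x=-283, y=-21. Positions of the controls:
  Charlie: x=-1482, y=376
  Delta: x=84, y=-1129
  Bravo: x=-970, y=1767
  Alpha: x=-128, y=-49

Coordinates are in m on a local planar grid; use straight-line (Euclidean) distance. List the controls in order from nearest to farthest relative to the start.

Distance from the start at x=-283, y=-21 to each:
Alpha x=-128, y=-49: 157.5 m
Delta x=84, y=-1129: 1167.2 m
Charlie x=-1482, y=376: 1263.0 m
Bravo x=-970, y=1767: 1915.4 m

Alpha, Delta, Charlie, Bravo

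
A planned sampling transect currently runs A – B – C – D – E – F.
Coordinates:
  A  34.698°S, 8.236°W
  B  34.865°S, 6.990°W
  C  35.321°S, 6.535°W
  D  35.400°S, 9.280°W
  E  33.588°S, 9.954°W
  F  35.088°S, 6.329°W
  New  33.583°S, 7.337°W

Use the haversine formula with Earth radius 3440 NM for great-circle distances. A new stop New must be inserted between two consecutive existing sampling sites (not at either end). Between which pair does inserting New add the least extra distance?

Added distance for inserting New between each consecutive pair:
A–B: 97.1 NM
B–C: 155.2 NM
C–D: 122.6 NM
D–E: 162.5 NM
E–F: 33.1 NM
Smallest added distance is 33.1 NM, inserting between E and F.

between E and F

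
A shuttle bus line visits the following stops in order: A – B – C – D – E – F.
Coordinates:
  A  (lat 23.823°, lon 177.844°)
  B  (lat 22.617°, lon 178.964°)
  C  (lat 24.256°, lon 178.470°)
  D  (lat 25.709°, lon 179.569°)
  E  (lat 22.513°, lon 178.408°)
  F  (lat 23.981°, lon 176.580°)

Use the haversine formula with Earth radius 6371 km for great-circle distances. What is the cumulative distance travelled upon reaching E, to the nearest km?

Leg distances:
A→B: 176.3 km  (cumulative 176.3 km)
B→C: 189.1 km  (cumulative 365.4 km)
C→D: 195.9 km  (cumulative 561.3 km)
D→E: 374.4 km  (cumulative 935.7 km)
Cumulative distance at E ≈ 936 km.

936 km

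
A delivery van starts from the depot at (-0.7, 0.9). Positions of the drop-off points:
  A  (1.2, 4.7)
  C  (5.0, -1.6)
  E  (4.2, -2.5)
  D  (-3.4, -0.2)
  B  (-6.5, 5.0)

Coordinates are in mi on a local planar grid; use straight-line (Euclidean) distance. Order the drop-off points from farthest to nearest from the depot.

B, C, E, A, D

Distances from the depot:
B (-6.5, 5.0): 7.1 mi
C (5.0, -1.6): 6.2 mi
E (4.2, -2.5): 6.0 mi
A (1.2, 4.7): 4.2 mi
D (-3.4, -0.2): 2.9 mi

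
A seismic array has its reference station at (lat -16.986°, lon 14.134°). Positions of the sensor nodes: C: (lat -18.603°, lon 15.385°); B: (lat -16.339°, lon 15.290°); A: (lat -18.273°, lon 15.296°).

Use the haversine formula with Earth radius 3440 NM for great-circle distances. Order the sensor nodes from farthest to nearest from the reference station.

C, A, B

Computing each great-circle distance from (lat -16.986°, lon 14.134°):
C (lat -18.603°, lon 15.385°): 120.6 NM
A (lat -18.273°, lon 15.296°): 101.9 NM
B (lat -16.339°, lon 15.290°): 77.0 NM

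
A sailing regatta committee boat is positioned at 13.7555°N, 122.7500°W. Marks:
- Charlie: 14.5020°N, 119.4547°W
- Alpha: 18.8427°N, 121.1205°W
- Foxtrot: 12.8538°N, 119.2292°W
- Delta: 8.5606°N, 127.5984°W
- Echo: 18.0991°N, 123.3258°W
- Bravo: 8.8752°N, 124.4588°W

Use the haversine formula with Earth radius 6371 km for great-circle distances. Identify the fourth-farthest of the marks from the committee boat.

Distances from the committee boat (13.7555°N, 122.7500°W):
Delta: 783.1 km
Alpha: 591.8 km
Bravo: 573.7 km
Echo: 486.9 km
Foxtrot: 394.0 km
Charlie: 364.9 km
The fourth-farthest is Echo at 486.9 km.

Echo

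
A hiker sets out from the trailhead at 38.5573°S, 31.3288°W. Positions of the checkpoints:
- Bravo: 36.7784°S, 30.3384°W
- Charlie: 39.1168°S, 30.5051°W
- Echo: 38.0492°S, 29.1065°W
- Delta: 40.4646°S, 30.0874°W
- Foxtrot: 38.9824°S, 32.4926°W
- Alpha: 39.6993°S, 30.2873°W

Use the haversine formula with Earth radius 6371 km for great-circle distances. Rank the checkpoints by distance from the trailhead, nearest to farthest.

Computing each great-circle distance from 38.5573°S, 31.3288°W:
Charlie 39.1168°S, 30.5051°W: 94.7 km
Foxtrot 38.9824°S, 32.4926°W: 111.4 km
Alpha 39.6993°S, 30.2873°W: 155.5 km
Echo 38.0492°S, 29.1065°W: 202.0 km
Bravo 36.7784°S, 30.3384°W: 216.2 km
Delta 40.4646°S, 30.0874°W: 237.3 km

Charlie, Foxtrot, Alpha, Echo, Bravo, Delta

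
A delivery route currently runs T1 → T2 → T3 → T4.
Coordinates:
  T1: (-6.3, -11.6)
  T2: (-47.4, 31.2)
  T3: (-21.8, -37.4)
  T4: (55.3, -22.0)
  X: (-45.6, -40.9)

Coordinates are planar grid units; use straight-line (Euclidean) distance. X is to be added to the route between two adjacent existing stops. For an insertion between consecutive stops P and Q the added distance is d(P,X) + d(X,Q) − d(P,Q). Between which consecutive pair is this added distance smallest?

Added distance for inserting X between each consecutive pair:
T1–T2: 61.8
T2–T3: 23.0
T3–T4: 48.1
Smallest added distance is 23.0, inserting between T2 and T3.

between T2 and T3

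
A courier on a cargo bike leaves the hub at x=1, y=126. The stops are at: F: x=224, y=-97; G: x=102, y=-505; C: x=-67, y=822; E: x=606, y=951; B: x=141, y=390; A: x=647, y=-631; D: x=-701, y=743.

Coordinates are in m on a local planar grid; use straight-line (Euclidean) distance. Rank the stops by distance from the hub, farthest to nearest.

Computing each straight-line distance from x=1, y=126:
E x=606, y=951: 1023.1 m
A x=647, y=-631: 995.2 m
D x=-701, y=743: 934.6 m
C x=-67, y=822: 699.3 m
G x=102, y=-505: 639.0 m
F x=224, y=-97: 315.4 m
B x=141, y=390: 298.8 m

E, A, D, C, G, F, B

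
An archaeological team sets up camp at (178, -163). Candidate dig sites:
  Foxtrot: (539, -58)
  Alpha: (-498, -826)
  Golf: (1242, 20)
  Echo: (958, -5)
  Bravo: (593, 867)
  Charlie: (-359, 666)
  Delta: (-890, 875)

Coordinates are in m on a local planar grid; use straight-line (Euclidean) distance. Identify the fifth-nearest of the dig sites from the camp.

Distance to each, sorted:
Foxtrot: 376.0 m
Echo: 795.8 m
Alpha: 946.9 m
Charlie: 987.7 m
Golf: 1079.6 m
Bravo: 1110.5 m
Delta: 1489.3 m
The fifth-nearest is Golf at 1079.6 m.

Golf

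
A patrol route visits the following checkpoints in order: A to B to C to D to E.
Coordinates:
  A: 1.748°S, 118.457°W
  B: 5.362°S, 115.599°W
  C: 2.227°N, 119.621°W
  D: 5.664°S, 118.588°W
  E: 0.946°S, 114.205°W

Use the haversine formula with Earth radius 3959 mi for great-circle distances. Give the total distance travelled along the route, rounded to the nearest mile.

Leg distances:
A→B: 318.1 mi  (cumulative 318.1 mi)
B→C: 593.3 mi  (cumulative 911.4 mi)
C→D: 549.9 mi  (cumulative 1461.3 mi)
D→E: 444.6 mi  (cumulative 1905.9 mi)
Total route length ≈ 1906 mi.

1906 mi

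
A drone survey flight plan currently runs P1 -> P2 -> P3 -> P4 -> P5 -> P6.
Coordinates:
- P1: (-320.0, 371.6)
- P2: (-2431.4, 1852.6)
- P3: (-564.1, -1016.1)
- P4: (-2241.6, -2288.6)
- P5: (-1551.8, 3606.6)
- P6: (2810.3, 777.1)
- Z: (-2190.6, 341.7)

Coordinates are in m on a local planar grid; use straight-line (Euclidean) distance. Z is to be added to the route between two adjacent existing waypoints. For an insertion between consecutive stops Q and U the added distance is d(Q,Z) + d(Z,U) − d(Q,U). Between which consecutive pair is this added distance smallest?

Added distance for inserting Z between each consecutive pair:
P1–P2: 821.8 m
P2–P3: 225.8 m
P3–P4: 2644.0 m
P4–P5: 22.2 m
P5–P6: 3147.2 m
Smallest added distance is 22.2 m, inserting between P4 and P5.

between P4 and P5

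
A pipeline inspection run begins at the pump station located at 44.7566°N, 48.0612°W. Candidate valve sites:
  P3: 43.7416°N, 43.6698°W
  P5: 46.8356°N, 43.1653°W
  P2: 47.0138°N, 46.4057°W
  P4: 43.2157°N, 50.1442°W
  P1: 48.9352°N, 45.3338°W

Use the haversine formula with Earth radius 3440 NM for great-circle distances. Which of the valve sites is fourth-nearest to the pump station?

P5

Distance to each, sorted:
P4: 129.0 NM
P2: 152.2 NM
P3: 198.4 NM
P5: 239.9 NM
P1: 274.7 NM
The fourth-nearest is P5 at 239.9 NM.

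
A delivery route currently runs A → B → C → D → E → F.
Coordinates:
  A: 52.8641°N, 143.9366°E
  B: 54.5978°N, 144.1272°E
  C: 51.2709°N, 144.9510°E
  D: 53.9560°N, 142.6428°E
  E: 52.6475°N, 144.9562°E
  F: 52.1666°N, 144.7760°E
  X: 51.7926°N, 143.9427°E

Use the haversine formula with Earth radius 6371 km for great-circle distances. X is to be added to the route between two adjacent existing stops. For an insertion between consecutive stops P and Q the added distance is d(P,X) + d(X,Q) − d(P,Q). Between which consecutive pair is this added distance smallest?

between C and D

Added distance for inserting X between each consecutive pair:
A–B: 238.1 km
B–C: 28.9 km
C–D: 9.8 km
D–E: 161.7 km
E–F: 133.2 km
Smallest added distance is 9.8 km, inserting between C and D.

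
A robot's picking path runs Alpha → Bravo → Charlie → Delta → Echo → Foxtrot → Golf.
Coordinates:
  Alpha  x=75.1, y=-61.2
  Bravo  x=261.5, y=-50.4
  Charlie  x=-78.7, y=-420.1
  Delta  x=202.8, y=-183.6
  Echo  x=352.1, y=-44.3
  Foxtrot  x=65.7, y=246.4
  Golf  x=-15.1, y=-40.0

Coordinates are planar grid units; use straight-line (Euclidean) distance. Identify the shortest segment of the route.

Alpha–Bravo

Leg distances:
Alpha→Bravo: 186.7
Bravo→Charlie: 502.4
Charlie→Delta: 367.7
Delta→Echo: 204.2
Echo→Foxtrot: 408.1
Foxtrot→Golf: 297.6
The shortest leg is Alpha–Bravo at 186.7.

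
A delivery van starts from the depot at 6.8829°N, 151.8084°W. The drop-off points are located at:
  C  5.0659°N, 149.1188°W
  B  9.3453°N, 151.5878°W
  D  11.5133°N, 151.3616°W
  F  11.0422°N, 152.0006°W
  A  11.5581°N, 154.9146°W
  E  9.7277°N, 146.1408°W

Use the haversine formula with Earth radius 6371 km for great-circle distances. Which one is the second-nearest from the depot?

C

Distances from the depot (6.8829°N, 151.8084°W):
B: 274.9 km
C: 359.6 km
F: 463.0 km
D: 517.2 km
A: 621.6 km
E: 699.2 km
The second-nearest is C at 359.6 km.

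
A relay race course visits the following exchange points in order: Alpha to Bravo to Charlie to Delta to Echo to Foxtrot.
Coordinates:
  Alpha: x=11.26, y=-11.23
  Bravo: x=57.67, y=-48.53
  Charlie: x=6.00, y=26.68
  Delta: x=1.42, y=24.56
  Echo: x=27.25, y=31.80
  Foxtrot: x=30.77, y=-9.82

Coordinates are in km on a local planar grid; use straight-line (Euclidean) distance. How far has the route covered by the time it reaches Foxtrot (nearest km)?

224 km

Leg distances:
Alpha→Bravo: 59.5 km  (cumulative 59.5 km)
Bravo→Charlie: 91.2 km  (cumulative 150.8 km)
Charlie→Delta: 5.0 km  (cumulative 155.8 km)
Delta→Echo: 26.8 km  (cumulative 182.7 km)
Echo→Foxtrot: 41.8 km  (cumulative 224.4 km)
Cumulative distance at Foxtrot ≈ 224 km.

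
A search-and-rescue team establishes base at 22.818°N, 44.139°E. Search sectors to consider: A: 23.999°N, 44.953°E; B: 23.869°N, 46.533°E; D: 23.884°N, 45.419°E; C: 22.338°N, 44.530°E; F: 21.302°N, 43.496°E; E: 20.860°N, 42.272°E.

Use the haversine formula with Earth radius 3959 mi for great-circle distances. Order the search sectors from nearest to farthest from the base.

C, A, D, F, B, E

Distance from the base at 22.818°N, 44.139°E to each:
C 22.338°N, 44.530°E: 41.5 mi
A 23.999°N, 44.953°E: 96.6 mi
D 23.884°N, 45.419°E: 109.6 mi
F 21.302°N, 43.496°E: 112.6 mi
B 23.869°N, 46.533°E: 168.3 mi
E 20.860°N, 42.272°E: 180.7 mi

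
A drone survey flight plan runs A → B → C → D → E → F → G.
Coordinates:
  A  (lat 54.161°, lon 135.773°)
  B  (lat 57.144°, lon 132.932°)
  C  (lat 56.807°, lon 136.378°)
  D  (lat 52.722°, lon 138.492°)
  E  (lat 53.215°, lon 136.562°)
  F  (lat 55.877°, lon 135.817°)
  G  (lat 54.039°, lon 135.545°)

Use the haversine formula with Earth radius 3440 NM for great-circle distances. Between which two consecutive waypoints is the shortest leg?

Leg distances:
A→B: 203.3 NM
B→C: 114.5 NM
C→D: 255.9 NM
D→E: 75.8 NM
E→F: 161.9 NM
F→G: 110.7 NM
The shortest leg is D–E at 75.8 NM.

D–E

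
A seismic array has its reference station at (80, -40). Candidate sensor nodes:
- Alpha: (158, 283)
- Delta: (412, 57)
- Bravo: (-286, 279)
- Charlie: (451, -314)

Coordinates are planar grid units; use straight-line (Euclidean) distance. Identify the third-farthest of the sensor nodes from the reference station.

Distances from the reference station ((80, -40)):
Bravo: 485.5
Charlie: 461.2
Delta: 345.9
Alpha: 332.3
The third-farthest is Delta at 345.9.

Delta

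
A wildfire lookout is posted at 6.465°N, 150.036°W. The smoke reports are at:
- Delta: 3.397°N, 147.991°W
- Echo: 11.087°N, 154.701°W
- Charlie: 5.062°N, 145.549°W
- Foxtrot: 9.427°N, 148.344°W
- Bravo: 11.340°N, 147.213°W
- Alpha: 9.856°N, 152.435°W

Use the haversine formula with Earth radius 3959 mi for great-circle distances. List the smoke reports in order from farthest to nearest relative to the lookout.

Echo, Bravo, Charlie, Alpha, Delta, Foxtrot

Distance from the lookout at 6.465°N, 150.036°W to each:
Echo 11.087°N, 154.701°W: 451.0 mi
Bravo 11.340°N, 147.213°W: 388.0 mi
Charlie 5.062°N, 145.549°W: 323.3 mi
Alpha 9.856°N, 152.435°W: 286.0 mi
Delta 3.397°N, 147.991°W: 254.5 mi
Foxtrot 9.427°N, 148.344°W: 235.1 mi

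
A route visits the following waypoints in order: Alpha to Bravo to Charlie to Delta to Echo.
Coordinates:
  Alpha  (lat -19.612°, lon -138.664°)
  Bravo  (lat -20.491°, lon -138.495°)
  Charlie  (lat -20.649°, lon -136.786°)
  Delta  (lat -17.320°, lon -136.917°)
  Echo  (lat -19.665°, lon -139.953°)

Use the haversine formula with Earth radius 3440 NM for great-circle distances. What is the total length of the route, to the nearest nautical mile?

Leg distances:
Alpha→Bravo: 53.6 NM  (cumulative 53.6 NM)
Bravo→Charlie: 96.5 NM  (cumulative 150.2 NM)
Charlie→Delta: 200.0 NM  (cumulative 350.2 NM)
Delta→Echo: 222.9 NM  (cumulative 573.1 NM)
Total route length ≈ 573 NM.

573 NM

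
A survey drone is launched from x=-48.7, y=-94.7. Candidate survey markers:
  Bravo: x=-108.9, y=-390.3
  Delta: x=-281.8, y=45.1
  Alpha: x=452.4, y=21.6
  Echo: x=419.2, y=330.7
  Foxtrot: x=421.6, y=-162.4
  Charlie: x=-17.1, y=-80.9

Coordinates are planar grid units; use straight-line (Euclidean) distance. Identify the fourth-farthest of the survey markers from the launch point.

Distance to each, sorted:
Echo: 632.4
Alpha: 514.4
Foxtrot: 475.1
Bravo: 301.7
Delta: 271.8
Charlie: 34.5
The fourth-farthest is Bravo at 301.7.

Bravo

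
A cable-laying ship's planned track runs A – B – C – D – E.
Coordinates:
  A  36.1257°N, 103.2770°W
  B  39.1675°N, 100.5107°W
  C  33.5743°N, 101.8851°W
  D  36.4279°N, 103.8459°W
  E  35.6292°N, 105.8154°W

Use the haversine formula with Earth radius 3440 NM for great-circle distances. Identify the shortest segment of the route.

D–E

Leg distances:
A→B: 225.0 NM
B→C: 342.3 NM
C→D: 196.6 NM
D→E: 107.0 NM
The shortest leg is D–E at 107.0 NM.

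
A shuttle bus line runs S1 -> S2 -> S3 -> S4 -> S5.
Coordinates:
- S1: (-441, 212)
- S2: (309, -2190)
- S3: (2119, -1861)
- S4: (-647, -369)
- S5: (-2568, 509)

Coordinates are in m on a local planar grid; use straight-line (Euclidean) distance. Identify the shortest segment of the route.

Leg distances:
S1→S2: 2516.4 m
S2→S3: 1839.7 m
S3→S4: 3142.7 m
S4→S5: 2112.1 m
The shortest leg is S2–S3 at 1839.7 m.

S2–S3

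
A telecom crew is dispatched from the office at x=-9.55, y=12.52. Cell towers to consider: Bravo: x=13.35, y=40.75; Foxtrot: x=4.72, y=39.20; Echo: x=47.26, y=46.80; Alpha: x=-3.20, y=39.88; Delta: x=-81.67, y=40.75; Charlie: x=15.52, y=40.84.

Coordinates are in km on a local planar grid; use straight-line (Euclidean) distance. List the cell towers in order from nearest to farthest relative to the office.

Distances from the office:
Alpha x=-3.20, y=39.88: 28.1 km
Foxtrot x=4.72, y=39.20: 30.3 km
Bravo x=13.35, y=40.75: 36.4 km
Charlie x=15.52, y=40.84: 37.8 km
Echo x=47.26, y=46.80: 66.4 km
Delta x=-81.67, y=40.75: 77.4 km

Alpha, Foxtrot, Bravo, Charlie, Echo, Delta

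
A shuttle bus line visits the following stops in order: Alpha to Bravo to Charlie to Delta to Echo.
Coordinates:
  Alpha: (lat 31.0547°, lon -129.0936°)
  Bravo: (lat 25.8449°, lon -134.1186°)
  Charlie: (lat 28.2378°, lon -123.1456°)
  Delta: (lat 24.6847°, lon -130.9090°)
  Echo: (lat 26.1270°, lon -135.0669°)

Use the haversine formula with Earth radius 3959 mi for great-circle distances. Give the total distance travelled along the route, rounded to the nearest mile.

Leg distances:
Alpha→Bravo: 471.9 mi  (cumulative 471.9 mi)
Bravo→Charlie: 695.0 mi  (cumulative 1166.8 mi)
Charlie→Delta: 539.2 mi  (cumulative 1706.0 mi)
Delta→Echo: 278.0 mi  (cumulative 1984.0 mi)
Total route length ≈ 1984 mi.

1984 mi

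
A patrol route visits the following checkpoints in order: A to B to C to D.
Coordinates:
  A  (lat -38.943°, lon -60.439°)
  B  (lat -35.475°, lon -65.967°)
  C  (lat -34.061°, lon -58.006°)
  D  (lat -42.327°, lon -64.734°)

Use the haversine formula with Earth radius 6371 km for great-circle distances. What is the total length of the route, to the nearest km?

Leg distances:
A→B: 623.0 km  (cumulative 623.0 km)
B→C: 743.8 km  (cumulative 1366.7 km)
C→D: 1090.3 km  (cumulative 2457.0 km)
Total route length ≈ 2457 km.

2457 km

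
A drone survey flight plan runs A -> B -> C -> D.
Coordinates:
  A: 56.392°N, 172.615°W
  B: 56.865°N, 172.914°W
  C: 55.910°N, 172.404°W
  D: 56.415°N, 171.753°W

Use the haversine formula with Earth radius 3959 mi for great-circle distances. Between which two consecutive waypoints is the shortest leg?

A–B

Leg distances:
A→B: 34.6 mi
B→C: 68.8 mi
C→D: 43.0 mi
The shortest leg is A–B at 34.6 mi.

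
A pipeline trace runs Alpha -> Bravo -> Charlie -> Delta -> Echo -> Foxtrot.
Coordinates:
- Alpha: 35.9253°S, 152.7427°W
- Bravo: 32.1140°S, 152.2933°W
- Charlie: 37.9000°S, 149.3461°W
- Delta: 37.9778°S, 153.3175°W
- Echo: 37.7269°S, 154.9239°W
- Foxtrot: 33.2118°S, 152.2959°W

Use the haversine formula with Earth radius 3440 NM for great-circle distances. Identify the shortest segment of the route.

Delta–Echo

Leg distances:
Alpha→Bravo: 229.9 NM
Bravo→Charlie: 376.3 NM
Charlie→Delta: 188.1 NM
Delta→Echo: 77.6 NM
Echo→Foxtrot: 300.0 NM
The shortest leg is Delta–Echo at 77.6 NM.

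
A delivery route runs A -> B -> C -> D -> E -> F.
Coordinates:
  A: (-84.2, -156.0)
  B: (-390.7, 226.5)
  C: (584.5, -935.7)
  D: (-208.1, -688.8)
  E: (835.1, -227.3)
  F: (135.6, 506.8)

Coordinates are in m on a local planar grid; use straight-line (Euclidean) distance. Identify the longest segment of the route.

Leg distances:
A→B: 490.2 m
B→C: 1517.1 m
C→D: 830.2 m
D→E: 1140.7 m
E→F: 1014.0 m
The longest leg is B–C at 1517.1 m.

B–C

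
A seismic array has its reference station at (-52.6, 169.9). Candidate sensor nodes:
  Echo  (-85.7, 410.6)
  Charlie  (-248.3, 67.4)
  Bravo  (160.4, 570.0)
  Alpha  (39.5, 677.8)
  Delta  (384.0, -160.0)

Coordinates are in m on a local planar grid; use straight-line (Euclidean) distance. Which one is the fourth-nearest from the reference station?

Alpha

Distances from the reference station ((-52.6, 169.9)):
Charlie: 220.9 m
Echo: 243.0 m
Bravo: 453.3 m
Alpha: 516.2 m
Delta: 547.2 m
The fourth-nearest is Alpha at 516.2 m.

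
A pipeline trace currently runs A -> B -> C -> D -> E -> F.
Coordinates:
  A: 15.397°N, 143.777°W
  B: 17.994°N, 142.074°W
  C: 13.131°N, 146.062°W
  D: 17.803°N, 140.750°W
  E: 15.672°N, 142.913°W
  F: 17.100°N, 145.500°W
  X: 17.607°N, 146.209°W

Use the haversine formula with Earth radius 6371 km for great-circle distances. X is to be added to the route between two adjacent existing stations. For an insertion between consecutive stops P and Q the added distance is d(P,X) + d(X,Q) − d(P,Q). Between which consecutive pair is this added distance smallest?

Added distance for inserting X between each consecutive pair:
A–B: 456.1 km
B–C: 248.8 km
C–D: 306.1 km
D–E: 660.0 km
E–F: 187.4 km
Smallest added distance is 187.4 km, inserting between E and F.

between E and F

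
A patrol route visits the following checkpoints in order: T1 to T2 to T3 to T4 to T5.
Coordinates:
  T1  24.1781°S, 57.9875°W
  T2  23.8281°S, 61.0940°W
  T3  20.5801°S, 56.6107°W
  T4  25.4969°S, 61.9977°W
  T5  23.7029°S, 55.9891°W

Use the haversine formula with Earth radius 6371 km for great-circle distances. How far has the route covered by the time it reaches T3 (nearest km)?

904 km

Leg distances:
T1→T2: 317.9 km  (cumulative 317.9 km)
T2→T3: 586.0 km  (cumulative 903.9 km)
Cumulative distance at T3 ≈ 904 km.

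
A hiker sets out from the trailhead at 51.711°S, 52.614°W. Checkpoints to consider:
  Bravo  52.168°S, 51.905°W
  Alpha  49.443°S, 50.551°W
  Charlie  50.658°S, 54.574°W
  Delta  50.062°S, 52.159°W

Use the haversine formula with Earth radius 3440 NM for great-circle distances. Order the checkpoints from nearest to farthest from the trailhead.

Bravo, Charlie, Delta, Alpha

Distance from the trailhead at 51.711°S, 52.614°W to each:
Bravo 52.168°S, 51.905°W: 38.0 NM
Charlie 50.658°S, 54.574°W: 97.1 NM
Delta 50.062°S, 52.159°W: 100.5 NM
Alpha 49.443°S, 50.551°W: 157.2 NM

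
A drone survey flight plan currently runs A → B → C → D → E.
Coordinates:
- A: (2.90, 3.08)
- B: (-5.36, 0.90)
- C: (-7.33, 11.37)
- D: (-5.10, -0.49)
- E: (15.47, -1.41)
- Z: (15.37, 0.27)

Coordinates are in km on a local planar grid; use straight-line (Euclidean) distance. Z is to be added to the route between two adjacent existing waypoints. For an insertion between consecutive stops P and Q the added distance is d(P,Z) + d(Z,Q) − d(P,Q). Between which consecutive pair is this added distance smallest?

between D and E

Added distance for inserting Z between each consecutive pair:
A–B: 25.0 km
B–C: 35.4 km
C–D: 33.7 km
D–E: 1.6 km
Smallest added distance is 1.6 km, inserting between D and E.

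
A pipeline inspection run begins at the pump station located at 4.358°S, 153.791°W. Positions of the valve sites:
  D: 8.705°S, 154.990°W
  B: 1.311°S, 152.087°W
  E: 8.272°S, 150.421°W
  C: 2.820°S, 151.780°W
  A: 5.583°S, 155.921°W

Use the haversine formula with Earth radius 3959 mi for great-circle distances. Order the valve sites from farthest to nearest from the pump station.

E, D, B, C, A

Distances from the pump station:
E 8.272°S, 150.421°W: 355.9 mi
D 8.705°S, 154.990°W: 311.4 mi
B 1.311°S, 152.087°W: 241.1 mi
C 2.820°S, 151.780°W: 174.7 mi
A 5.583°S, 155.921°W: 169.3 mi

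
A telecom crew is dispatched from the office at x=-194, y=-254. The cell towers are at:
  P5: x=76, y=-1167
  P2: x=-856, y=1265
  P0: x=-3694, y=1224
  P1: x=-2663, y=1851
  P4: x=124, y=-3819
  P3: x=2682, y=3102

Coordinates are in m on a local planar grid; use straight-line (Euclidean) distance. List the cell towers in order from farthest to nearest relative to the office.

Distances from the office:
P3 x=2682, y=3102: 4419.7 m
P0 x=-3694, y=1224: 3799.3 m
P4 x=124, y=-3819: 3579.2 m
P1 x=-2663, y=1851: 3244.5 m
P2 x=-856, y=1265: 1657.0 m
P5 x=76, y=-1167: 952.1 m

P3, P0, P4, P1, P2, P5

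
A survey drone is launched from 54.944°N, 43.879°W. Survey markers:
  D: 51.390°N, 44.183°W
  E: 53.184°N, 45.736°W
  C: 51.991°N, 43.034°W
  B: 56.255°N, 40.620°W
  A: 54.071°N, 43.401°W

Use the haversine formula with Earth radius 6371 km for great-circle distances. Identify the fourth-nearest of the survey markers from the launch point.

Distance to each, sorted:
A: 101.9 km
E: 230.2 km
B: 251.3 km
C: 333.1 km
D: 395.7 km
The fourth-nearest is C at 333.1 km.

C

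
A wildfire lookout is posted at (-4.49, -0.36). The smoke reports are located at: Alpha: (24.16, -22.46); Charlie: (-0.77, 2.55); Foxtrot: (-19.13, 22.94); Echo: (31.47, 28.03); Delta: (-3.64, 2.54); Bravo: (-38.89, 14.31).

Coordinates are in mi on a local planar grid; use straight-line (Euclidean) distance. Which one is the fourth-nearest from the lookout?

Alpha

Distances from the lookout ((-4.49, -0.36)):
Delta: 3.0 mi
Charlie: 4.7 mi
Foxtrot: 27.5 mi
Alpha: 36.2 mi
Bravo: 37.4 mi
Echo: 45.8 mi
The fourth-nearest is Alpha at 36.2 mi.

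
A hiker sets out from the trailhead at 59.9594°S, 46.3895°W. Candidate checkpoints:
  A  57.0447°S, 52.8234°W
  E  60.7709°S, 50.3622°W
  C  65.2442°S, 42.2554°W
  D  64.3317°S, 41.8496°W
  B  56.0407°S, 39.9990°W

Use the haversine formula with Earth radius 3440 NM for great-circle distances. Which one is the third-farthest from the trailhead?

D

Distances from the trailhead (59.9594°S, 46.3895°W):
C: 337.1 NM
B: 310.7 NM
D: 291.6 NM
A: 266.9 NM
E: 127.6 NM
The third-farthest is D at 291.6 NM.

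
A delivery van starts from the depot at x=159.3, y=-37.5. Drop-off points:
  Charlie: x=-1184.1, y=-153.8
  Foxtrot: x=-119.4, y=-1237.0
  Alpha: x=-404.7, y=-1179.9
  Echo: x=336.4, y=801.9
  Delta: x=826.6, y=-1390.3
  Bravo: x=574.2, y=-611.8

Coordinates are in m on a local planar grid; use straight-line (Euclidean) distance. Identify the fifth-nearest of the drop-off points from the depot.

Distances from the depot (x=159.3, y=-37.5):
Bravo: 708.5 m
Echo: 857.9 m
Foxtrot: 1231.5 m
Alpha: 1274.0 m
Charlie: 1348.4 m
Delta: 1508.4 m
The fifth-nearest is Charlie at 1348.4 m.

Charlie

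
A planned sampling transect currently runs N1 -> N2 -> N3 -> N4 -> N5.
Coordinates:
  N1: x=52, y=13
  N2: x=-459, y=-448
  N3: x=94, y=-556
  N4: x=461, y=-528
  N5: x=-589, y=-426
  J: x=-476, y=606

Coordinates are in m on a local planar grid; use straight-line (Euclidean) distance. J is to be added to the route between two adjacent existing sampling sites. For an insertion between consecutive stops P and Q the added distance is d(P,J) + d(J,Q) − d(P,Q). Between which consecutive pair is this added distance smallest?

between N1 and N2

Added distance for inserting J between each consecutive pair:
N1–N2: 1159.9 m
N2–N3: 1785.0 m
N3–N4: 2397.2 m
N4–N5: 1454.3 m
Smallest added distance is 1159.9 m, inserting between N1 and N2.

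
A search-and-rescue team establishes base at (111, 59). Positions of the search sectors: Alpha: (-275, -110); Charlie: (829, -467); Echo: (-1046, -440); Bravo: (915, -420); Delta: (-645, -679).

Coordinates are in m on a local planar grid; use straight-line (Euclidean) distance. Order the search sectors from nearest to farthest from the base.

Alpha, Charlie, Bravo, Delta, Echo

Computing each straight-line distance from (111, 59):
Alpha (-275, -110): 421.4 m
Charlie (829, -467): 890.1 m
Bravo (915, -420): 935.9 m
Delta (-645, -679): 1056.5 m
Echo (-1046, -440): 1260.0 m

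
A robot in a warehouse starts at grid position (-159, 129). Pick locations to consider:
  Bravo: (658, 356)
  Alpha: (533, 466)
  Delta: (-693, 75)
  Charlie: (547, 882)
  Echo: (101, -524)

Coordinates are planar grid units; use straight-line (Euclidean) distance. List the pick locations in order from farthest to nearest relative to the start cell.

Charlie, Bravo, Alpha, Echo, Delta

Distance from the start cell at (-159, 129) to each:
Charlie (547, 882): 1032.2
Bravo (658, 356): 847.9
Alpha (533, 466): 769.7
Echo (101, -524): 702.9
Delta (-693, 75): 536.7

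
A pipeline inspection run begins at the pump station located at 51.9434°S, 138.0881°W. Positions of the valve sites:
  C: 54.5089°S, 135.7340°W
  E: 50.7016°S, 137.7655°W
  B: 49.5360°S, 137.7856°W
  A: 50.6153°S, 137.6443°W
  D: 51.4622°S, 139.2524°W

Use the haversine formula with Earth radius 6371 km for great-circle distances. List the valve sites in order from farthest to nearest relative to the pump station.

Computing each great-circle distance from 51.9434°S, 138.0881°W:
C 54.5089°S, 135.7340°W: 325.4 km
B 49.5360°S, 137.7856°W: 268.5 km
A 50.6153°S, 137.6443°W: 150.9 km
E 50.7016°S, 137.7655°W: 139.9 km
D 51.4622°S, 139.2524°W: 96.4 km

C, B, A, E, D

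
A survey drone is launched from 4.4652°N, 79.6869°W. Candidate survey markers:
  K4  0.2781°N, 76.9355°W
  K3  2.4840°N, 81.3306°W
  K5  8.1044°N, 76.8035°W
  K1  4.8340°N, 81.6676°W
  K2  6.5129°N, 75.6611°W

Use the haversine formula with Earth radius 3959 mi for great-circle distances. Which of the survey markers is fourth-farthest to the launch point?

K3

Distances from the launch point (4.4652°N, 79.6869°W):
K4: 346.1 mi
K5: 320.1 mi
K2: 310.9 mi
K3: 177.7 mi
K1: 138.8 mi
The fourth-farthest is K3 at 177.7 mi.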